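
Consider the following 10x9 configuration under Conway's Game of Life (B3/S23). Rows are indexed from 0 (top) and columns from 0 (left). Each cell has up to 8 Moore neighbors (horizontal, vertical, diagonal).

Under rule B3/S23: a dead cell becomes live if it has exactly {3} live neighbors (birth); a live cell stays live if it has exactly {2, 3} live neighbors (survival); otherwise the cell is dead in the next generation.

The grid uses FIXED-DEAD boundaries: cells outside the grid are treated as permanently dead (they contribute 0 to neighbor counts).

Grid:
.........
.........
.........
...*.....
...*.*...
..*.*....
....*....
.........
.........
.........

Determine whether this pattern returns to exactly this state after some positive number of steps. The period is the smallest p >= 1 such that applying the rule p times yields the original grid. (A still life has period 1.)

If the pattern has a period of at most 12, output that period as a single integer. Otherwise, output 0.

Answer: 2

Derivation:
Simulating and comparing each generation to the original:
Gen 0 (original, given above): 6 live cells
Gen 1: 6 live cells, differs from original
Gen 2: 6 live cells, MATCHES original -> period = 2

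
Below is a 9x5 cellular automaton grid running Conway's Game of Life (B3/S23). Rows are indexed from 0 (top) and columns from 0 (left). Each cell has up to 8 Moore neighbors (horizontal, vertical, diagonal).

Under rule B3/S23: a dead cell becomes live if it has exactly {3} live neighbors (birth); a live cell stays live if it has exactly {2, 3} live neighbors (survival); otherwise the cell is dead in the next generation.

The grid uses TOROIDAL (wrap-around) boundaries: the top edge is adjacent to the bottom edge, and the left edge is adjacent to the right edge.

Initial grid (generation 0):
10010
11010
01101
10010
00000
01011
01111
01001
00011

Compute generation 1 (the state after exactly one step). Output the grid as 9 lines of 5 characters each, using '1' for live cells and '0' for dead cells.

Simulating step by step:
Generation 0 (given above): 21 live cells
Generation 1: 18 live cells
(generation 1 grid is the final answer)

Answer: 11010
00010
00000
11111
10110
01001
01000
01000
00110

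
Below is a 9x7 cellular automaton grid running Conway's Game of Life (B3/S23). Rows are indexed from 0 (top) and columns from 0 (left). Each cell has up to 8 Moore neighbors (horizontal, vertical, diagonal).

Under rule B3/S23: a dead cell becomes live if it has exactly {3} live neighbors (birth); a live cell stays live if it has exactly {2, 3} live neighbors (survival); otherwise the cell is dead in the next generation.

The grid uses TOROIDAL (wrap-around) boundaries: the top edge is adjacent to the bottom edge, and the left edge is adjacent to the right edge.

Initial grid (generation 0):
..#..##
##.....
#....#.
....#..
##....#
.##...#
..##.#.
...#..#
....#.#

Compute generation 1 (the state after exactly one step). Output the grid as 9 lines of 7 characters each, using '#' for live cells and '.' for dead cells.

Simulating step by step:
Generation 0 (given above): 21 live cells
Generation 1: 31 live cells
(generation 1 grid is the final answer)

Answer: .#...##
##...#.
##....#
.#...#.
.##..##
...#.##
##.####
..##..#
#..##.#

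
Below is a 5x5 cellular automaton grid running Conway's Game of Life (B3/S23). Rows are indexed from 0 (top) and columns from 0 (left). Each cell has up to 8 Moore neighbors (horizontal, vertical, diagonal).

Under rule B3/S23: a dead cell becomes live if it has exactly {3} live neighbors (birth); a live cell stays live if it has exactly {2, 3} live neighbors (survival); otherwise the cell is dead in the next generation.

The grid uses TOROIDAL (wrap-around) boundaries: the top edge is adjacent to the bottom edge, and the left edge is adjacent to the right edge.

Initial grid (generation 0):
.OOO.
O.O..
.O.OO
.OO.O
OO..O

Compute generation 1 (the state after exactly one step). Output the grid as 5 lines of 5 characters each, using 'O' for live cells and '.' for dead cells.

Answer: ...O.
O....
....O
.....
....O

Derivation:
Simulating step by step:
Generation 0 (given above): 14 live cells
Generation 1: 4 live cells
(generation 1 grid is the final answer)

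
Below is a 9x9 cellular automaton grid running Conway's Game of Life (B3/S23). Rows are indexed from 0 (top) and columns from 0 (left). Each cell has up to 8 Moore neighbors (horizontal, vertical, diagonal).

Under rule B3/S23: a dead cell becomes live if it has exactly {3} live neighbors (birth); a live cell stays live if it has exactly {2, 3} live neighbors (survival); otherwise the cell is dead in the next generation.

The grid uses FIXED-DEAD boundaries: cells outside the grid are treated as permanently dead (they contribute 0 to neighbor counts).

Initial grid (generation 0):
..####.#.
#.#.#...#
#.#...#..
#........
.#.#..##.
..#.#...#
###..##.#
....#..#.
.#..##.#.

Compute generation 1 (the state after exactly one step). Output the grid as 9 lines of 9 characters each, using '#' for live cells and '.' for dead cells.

Simulating step by step:
Generation 0 (given above): 32 live cells
Generation 1: 36 live cells
(generation 1 grid is the final answer)

Answer: .##.##...
..#.#.##.
#..#.....
#.#...##.
.###...#.
#...#...#
.##.###.#
#.###..##
....###..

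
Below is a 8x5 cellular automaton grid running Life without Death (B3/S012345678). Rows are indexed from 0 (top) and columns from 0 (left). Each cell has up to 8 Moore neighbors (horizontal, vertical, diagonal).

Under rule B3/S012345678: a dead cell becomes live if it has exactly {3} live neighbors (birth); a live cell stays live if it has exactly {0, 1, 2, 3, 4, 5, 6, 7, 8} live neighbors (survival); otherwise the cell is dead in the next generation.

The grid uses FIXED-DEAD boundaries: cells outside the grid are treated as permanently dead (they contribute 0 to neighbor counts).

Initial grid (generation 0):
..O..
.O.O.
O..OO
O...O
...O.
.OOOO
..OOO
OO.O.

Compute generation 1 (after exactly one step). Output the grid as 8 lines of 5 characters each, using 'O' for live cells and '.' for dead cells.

Simulating step by step:
Generation 0 (given above): 19 live cells
Generation 1: 25 live cells
(generation 1 grid is the final answer)

Answer: ..O..
.O.OO
OOOOO
O...O
.O.O.
.OOOO
O.OOO
OO.OO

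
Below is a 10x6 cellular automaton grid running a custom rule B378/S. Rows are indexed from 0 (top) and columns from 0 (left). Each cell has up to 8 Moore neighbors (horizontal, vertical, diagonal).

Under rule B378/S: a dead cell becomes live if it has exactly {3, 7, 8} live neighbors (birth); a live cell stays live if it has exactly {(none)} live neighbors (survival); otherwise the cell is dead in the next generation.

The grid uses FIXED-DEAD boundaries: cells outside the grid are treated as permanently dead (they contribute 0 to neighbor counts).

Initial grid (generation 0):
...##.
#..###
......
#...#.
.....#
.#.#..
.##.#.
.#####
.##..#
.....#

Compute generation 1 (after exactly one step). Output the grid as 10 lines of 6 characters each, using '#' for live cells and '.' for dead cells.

Simulating step by step:
Generation 0 (given above): 23 live cells
Generation 1: 8 live cells
(generation 1 grid is the final answer)

Answer: .....#
......
...#.#
......
....#.
....#.
#....#
#.....
......
......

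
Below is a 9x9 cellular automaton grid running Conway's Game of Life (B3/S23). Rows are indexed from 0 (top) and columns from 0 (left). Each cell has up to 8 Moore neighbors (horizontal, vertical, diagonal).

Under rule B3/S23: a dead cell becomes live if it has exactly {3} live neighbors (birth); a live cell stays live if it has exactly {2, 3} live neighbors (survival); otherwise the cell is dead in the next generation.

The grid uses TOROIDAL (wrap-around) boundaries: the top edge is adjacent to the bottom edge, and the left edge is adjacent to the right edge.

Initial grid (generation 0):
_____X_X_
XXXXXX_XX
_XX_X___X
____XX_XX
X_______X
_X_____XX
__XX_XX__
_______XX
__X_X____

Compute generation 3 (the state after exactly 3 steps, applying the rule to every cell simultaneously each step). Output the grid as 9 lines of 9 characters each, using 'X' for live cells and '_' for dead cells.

Simulating step by step:
Generation 0 (given above): 31 live cells
Generation 1: 27 live cells
X____X_X_
_____X_X_
_________
_X_XXX_X_
______X__
_XX___XXX
X_X___X__
__X_XXXX_
______XXX
Generation 2: 22 live cells
_____X___
________X
_____X___
____XXX__
XX_XX___X
XXX__XX_X
X_X______
_X_X_____
____X____
Generation 3: 17 live cells
(generation 3 grid is the final answer)

Answer: _________
_________
____XXX__
X__X__X__
___X____X
____XX_X_
___X____X
_XXX_____
____X____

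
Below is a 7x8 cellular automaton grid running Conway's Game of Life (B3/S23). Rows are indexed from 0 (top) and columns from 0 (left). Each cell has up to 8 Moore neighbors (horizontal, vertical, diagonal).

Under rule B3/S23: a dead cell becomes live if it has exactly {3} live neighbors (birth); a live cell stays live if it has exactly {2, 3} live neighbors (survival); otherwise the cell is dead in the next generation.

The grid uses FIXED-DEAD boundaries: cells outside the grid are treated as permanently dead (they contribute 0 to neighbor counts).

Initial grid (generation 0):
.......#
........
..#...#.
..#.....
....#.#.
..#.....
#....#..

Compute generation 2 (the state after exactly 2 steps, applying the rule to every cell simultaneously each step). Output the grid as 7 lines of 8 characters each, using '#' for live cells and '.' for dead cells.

Simulating step by step:
Generation 0 (given above): 9 live cells
Generation 1: 4 live cells
........
........
........
...#.#..
...#....
.....#..
........
Generation 2: 1 live cells
(generation 2 grid is the final answer)

Answer: ........
........
........
....#...
........
........
........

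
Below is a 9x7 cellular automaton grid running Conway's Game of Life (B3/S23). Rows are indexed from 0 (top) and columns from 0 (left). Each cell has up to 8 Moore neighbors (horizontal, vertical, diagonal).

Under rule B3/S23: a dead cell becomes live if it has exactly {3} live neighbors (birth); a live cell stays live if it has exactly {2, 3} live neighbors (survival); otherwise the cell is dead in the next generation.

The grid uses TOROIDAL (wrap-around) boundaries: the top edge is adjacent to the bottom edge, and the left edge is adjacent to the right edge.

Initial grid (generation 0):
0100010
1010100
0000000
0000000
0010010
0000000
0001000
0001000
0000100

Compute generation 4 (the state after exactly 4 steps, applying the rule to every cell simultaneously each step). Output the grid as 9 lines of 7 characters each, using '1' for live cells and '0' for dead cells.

Simulating step by step:
Generation 0 (given above): 10 live cells
Generation 1: 8 live cells
0101110
0100000
0000000
0000000
0000000
0000000
0000000
0001100
0000100
Generation 2: 9 live cells
0011110
0010100
0000000
0000000
0000000
0000000
0000000
0001100
0010000
Generation 3: 10 live cells
0110110
0010110
0000000
0000000
0000000
0000000
0000000
0001000
0010010
Generation 4: 10 live cells
(generation 4 grid is the final answer)

Answer: 0110001
0110110
0000000
0000000
0000000
0000000
0000000
0000000
0110010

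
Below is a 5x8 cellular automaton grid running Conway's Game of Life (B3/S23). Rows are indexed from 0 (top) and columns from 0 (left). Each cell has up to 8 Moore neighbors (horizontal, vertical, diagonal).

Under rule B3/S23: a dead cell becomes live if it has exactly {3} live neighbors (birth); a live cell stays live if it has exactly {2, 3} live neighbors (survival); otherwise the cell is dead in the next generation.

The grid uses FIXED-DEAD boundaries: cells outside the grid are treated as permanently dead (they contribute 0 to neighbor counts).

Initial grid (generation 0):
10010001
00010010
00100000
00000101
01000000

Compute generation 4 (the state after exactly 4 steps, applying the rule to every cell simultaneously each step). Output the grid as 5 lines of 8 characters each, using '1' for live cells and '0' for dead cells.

Simulating step by step:
Generation 0 (given above): 9 live cells
Generation 1: 3 live cells
00000000
00110000
00000010
00000000
00000000
Generation 2: 0 live cells
00000000
00000000
00000000
00000000
00000000
Generation 3: 0 live cells
00000000
00000000
00000000
00000000
00000000
Generation 4: 0 live cells
(generation 4 grid is the final answer)

Answer: 00000000
00000000
00000000
00000000
00000000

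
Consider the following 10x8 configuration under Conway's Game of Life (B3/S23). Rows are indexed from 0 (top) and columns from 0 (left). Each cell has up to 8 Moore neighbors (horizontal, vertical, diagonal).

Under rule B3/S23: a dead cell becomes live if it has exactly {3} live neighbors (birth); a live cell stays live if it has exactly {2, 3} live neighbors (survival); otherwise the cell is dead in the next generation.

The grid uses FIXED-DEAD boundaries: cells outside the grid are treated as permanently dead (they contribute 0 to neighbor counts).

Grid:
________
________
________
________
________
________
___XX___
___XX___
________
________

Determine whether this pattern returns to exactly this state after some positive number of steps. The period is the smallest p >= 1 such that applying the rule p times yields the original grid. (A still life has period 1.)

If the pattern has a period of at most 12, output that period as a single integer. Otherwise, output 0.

Answer: 1

Derivation:
Simulating and comparing each generation to the original:
Gen 0 (original, given above): 4 live cells
Gen 1: 4 live cells, MATCHES original -> period = 1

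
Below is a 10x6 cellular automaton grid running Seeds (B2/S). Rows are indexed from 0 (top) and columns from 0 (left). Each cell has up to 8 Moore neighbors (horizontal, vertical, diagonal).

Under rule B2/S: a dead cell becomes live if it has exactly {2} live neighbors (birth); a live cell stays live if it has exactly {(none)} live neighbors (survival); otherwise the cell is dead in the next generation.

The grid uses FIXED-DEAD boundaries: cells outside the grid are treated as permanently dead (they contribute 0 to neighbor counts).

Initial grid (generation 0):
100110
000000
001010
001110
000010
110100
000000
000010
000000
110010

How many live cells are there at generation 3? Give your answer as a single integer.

Simulating step by step:
Generation 0 (given above): 16 live cells
Generation 1: 20 live cells
000000
011001
010001
010000
100001
001010
111110
000000
110111
000000
Generation 2: 18 live cells
011000
100010
000010
001011
001110
000000
000001
000000
001000
111101
Generation 3: 12 live cells
100100
001001
010000
010000
010000
001001
000000
000000
100010
000010
Population at generation 3: 12

Answer: 12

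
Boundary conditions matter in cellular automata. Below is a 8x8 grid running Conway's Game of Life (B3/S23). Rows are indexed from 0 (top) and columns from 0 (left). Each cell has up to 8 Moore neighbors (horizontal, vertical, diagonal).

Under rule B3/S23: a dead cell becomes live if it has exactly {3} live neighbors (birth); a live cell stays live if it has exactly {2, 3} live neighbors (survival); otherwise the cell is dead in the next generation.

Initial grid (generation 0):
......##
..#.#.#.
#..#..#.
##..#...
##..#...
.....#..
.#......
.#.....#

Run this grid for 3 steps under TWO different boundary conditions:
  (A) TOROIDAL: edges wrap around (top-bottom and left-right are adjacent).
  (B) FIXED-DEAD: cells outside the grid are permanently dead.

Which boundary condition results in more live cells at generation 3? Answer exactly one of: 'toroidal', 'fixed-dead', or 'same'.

Under TOROIDAL boundary, generation 3:
#.#.####
#.#....#
.......#
##......
#......#
.#.....#
#.......
##......
Population = 19

Under FIXED-DEAD boundary, generation 3:
.....#.#
..#..#.#
.##.....
##......
#.......
##......
........
........
Population = 12

Comparison: toroidal=19, fixed-dead=12 -> toroidal

Answer: toroidal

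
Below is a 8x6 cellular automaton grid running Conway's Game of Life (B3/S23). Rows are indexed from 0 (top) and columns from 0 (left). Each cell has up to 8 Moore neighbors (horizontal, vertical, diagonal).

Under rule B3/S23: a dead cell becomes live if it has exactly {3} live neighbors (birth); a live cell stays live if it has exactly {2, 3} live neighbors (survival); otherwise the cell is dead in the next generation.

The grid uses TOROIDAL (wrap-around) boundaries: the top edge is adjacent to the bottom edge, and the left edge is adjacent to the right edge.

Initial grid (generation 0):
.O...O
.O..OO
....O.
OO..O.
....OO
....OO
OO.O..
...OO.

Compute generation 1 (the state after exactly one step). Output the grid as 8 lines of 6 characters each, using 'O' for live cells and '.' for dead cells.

Simulating step by step:
Generation 0 (given above): 18 live cells
Generation 1: 20 live cells
(generation 1 grid is the final answer)

Answer: ..OO.O
....OO
.O.OO.
O..OO.
...O..
...O..
O.OO..
.O.OOO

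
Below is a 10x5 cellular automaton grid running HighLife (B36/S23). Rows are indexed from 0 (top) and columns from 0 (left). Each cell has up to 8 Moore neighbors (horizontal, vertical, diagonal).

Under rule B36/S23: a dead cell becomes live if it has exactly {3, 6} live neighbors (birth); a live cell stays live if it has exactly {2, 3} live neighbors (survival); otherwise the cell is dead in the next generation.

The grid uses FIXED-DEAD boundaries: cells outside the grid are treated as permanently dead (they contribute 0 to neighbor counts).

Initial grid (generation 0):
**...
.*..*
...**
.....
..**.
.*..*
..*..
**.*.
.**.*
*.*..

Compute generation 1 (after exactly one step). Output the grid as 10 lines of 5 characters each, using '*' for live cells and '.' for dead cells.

Answer: **...
*****
...**
..*.*
..**.
.*...
*.**.
*..*.
.....
..**.

Derivation:
Simulating step by step:
Generation 0 (given above): 19 live cells
Generation 1: 21 live cells
(generation 1 grid is the final answer)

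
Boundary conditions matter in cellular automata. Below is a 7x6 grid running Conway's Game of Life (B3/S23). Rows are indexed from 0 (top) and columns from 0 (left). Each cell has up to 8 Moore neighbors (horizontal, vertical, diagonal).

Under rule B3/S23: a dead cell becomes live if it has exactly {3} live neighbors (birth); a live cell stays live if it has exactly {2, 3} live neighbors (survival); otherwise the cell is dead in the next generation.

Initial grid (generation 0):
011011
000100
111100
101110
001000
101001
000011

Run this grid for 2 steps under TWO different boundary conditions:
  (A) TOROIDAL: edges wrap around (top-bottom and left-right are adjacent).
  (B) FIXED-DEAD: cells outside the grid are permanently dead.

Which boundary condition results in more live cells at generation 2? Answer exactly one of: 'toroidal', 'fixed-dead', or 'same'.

Under TOROIDAL boundary, generation 2:
110001
010010
000000
000110
001000
100010
001000
Population = 11

Under FIXED-DEAD boundary, generation 2:
000100
010100
110000
010100
011000
001000
000101
Population = 12

Comparison: toroidal=11, fixed-dead=12 -> fixed-dead

Answer: fixed-dead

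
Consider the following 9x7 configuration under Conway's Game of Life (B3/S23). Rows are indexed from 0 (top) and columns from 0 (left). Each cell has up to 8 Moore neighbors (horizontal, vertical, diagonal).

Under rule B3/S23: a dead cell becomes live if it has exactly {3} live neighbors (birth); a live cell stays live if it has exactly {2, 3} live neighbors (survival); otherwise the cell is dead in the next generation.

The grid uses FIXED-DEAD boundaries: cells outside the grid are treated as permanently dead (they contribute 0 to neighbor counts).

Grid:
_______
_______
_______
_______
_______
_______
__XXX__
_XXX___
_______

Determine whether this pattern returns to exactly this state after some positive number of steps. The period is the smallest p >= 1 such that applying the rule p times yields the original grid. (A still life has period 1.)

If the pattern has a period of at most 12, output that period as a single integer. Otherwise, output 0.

Simulating and comparing each generation to the original:
Gen 0 (original, given above): 6 live cells
Gen 1: 6 live cells, differs from original
Gen 2: 6 live cells, MATCHES original -> period = 2

Answer: 2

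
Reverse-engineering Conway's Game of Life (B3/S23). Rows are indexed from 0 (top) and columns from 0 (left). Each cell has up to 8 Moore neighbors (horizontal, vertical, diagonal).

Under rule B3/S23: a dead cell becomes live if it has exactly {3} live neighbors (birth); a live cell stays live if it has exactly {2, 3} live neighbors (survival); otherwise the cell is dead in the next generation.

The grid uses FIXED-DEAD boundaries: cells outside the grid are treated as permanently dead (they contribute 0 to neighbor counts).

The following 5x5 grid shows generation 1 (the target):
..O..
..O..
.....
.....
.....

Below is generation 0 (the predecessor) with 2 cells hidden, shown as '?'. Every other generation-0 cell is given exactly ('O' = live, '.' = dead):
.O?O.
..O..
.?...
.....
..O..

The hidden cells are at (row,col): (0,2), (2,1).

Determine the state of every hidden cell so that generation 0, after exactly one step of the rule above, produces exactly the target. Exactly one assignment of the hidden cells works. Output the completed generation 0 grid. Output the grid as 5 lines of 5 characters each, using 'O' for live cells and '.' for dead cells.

Hidden generation-0 cells (in order): (0,2), (2,1).
A hidden cell only influences target cells in its own 3x3 neighborhood. Try each of the 2^2 = 4 assignments, step the completed generation 0 forward once under B3/S23, and compare with the target:
  (0,2)=. (2,1)=. -> step reproduces the target at every cell -> ACCEPT
  (0,2)=. (2,1)=O -> step gives (1,1)='O' but target has '.' -> reject
  (0,2)=O (2,1)=. -> step gives (0,1)='O' but target has '.' -> reject
  (0,2)=O (2,1)=O -> step gives (0,1)='O' but target has '.' -> reject
Unique solution: (0,2)=dead, (2,1)=dead.
Check: live-neighbor counts of every cell in the completed generation 0:
11311
12221
01110
01110
01010
Applying B3/S23 to generation 0 with these counts gives:
..O..
..O..
.....
.....
.....
which matches the target exactly.

Answer: .O.O.
..O..
.....
.....
..O..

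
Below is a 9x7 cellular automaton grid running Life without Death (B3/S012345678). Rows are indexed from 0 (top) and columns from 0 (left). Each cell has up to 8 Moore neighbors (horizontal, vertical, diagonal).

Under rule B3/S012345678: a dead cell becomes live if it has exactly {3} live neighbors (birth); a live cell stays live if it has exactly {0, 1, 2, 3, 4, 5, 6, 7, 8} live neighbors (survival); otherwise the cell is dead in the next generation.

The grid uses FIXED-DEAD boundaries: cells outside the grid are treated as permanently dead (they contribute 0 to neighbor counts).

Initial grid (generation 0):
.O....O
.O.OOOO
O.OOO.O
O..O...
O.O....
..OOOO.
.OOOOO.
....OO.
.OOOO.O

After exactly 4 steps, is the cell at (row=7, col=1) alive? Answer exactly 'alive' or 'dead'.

Simulating step by step:
Generation 0 (given above): 32 live cells
Generation 1: 38 live cells
.OO.O.O
OO.OOOO
O.OOO.O
O..OO..
O.O....
..OOOO.
.OOOOOO
....OOO
.OOOO.O
Generation 2: 42 live cells
OOO.O.O
OO.OOOO
O.OOO.O
O..OOO.
O.O..O.
..OOOOO
.OOOOOO
....OOO
.OOOO.O
Generation 3: 43 live cells
OOO.O.O
OO.OOOO
O.OOO.O
O..OOOO
O.O..O.
..OOOOO
.OOOOOO
....OOO
.OOOO.O
Generation 4: 43 live cells
OOO.O.O
OO.OOOO
O.OOO.O
O..OOOO
O.O..O.
..OOOOO
.OOOOOO
....OOO
.OOOO.O

Cell (7,1) at generation 4: 0 -> dead

Answer: dead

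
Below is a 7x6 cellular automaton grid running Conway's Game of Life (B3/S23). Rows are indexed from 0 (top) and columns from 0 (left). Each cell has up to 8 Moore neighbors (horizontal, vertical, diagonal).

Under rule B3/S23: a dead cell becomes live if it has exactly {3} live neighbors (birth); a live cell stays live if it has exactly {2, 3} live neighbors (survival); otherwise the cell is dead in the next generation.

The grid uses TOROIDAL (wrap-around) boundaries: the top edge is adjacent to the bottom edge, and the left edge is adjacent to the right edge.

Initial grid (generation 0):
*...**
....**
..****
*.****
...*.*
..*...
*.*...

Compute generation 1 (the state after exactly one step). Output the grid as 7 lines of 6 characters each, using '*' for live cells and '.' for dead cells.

Simulating step by step:
Generation 0 (given above): 19 live cells
Generation 1: 16 live cells
(generation 1 grid is the final answer)

Answer: **.**.
......
.**...
**....
**...*
.***..
*..*..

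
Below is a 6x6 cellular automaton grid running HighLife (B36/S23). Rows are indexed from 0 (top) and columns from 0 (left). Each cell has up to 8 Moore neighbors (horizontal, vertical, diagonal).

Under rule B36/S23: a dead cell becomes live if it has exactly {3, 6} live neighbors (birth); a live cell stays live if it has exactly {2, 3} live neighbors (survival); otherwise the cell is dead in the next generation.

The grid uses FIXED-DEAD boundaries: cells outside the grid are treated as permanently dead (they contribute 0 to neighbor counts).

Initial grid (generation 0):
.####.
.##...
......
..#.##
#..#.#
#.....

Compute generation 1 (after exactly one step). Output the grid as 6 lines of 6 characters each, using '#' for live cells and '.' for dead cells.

Simulating step by step:
Generation 0 (given above): 13 live cells
Generation 1: 12 live cells
(generation 1 grid is the final answer)

Answer: .#.#..
.#....
.###..
...###
.#.#.#
......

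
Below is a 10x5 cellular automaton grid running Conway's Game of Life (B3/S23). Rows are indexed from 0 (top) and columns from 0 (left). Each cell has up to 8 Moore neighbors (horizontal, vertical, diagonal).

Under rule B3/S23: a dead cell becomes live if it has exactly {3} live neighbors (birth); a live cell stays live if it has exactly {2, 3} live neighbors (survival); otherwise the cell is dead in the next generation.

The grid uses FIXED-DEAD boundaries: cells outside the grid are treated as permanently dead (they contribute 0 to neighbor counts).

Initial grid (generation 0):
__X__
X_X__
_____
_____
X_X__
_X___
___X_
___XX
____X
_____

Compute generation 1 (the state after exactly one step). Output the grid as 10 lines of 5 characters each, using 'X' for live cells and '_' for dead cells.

Answer: _X___
_X___
_____
_____
_X___
_XX__
__XXX
___XX
___XX
_____

Derivation:
Simulating step by step:
Generation 0 (given above): 10 live cells
Generation 1: 12 live cells
(generation 1 grid is the final answer)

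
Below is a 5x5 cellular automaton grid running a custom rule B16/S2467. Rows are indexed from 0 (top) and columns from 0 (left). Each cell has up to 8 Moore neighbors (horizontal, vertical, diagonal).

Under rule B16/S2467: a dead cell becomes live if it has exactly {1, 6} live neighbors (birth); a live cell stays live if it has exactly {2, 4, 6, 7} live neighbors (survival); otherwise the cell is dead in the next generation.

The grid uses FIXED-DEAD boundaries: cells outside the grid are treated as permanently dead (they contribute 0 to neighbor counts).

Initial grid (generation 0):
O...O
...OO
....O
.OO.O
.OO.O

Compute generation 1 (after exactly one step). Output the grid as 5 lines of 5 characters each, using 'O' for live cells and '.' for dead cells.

Simulating step by step:
Generation 0 (given above): 11 live cells
Generation 1: 8 live cells
(generation 1 grid is the final answer)

Answer: .OO.O
OOO..
O....
....O
.....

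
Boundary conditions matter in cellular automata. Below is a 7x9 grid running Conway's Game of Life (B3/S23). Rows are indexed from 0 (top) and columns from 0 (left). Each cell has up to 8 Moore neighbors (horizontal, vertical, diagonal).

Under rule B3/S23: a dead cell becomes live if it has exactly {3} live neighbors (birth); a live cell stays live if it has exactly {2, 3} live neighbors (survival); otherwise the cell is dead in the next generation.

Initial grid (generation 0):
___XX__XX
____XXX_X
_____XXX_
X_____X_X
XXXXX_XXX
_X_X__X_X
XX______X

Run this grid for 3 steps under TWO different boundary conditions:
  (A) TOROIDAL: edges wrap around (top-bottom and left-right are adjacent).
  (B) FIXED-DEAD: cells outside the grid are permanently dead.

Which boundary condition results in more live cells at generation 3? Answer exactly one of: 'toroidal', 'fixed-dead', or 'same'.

Answer: fixed-dead

Derivation:
Under TOROIDAL boundary, generation 3:
____XXX__
___X_X___
__X_X____
___X_____
_________
_____XXX_
_____XX__
Population = 13

Under FIXED-DEAD boundary, generation 3:
___XX__XX
__X__XX__
_XX_X__XX
_XXX____X
XXX_____X
X__XX___X
_XXXXXXX_
Population = 31

Comparison: toroidal=13, fixed-dead=31 -> fixed-dead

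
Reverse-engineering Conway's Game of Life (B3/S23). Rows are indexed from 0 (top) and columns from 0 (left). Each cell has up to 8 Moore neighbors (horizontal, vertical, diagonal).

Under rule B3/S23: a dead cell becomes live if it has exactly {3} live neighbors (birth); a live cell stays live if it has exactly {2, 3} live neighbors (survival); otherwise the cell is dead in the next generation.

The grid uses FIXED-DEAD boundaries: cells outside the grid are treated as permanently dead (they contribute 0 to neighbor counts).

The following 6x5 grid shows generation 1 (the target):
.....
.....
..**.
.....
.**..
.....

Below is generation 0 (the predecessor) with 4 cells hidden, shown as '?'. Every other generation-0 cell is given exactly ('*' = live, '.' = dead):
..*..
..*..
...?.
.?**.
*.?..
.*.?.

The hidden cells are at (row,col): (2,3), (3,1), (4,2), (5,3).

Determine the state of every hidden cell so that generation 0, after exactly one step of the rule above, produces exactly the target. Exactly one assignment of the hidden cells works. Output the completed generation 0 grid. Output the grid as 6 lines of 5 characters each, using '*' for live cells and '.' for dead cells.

Answer: ..*..
..*..
.....
..**.
*....
.*...

Derivation:
Hidden generation-0 cells (in order): (2,3), (3,1), (4,2), (5,3).
A hidden cell only influences target cells in its own 3x3 neighborhood. Try each of the 2^4 = 16 assignments, step the completed generation 0 forward once under B3/S23, and compare with the target:
  (2,3)=. (3,1)=. (4,2)=. (5,3)=. -> step reproduces the target at every cell -> ACCEPT
  (2,3)=. (3,1)=. (4,2)=. (5,3)=* -> step gives (4,2)='.' but target has '*' -> reject
  (2,3)=. (3,1)=. (4,2)=* (5,3)=. -> step gives (3,1)='*' but target has '.' -> reject
  (2,3)=. (3,1)=. (4,2)=* (5,3)=* -> step gives (3,1)='*' but target has '.' -> reject
  (2,3)=. (3,1)=* (4,2)=. (5,3)=. -> step gives (2,1)='*' but target has '.' -> reject
  (2,3)=. (3,1)=* (4,2)=. (5,3)=* -> step gives (2,1)='*' but target has '.' -> reject
  (2,3)=. (3,1)=* (4,2)=* (5,3)=. -> step gives (2,1)='*' but target has '.' -> reject
  (2,3)=. (3,1)=* (4,2)=* (5,3)=* -> step gives (2,1)='*' but target has '.' -> reject
  (2,3)=* (3,1)=. (4,2)=. (5,3)=. -> step gives (1,2)='*' but target has '.' -> reject
  (2,3)=* (3,1)=. (4,2)=. (5,3)=* -> step gives (1,2)='*' but target has '.' -> reject
  (2,3)=* (3,1)=. (4,2)=* (5,3)=. -> step gives (1,2)='*' but target has '.' -> reject
  (2,3)=* (3,1)=. (4,2)=* (5,3)=* -> step gives (1,2)='*' but target has '.' -> reject
  (2,3)=* (3,1)=* (4,2)=. (5,3)=. -> step gives (1,2)='*' but target has '.' -> reject
  (2,3)=* (3,1)=* (4,2)=. (5,3)=* -> step gives (1,2)='*' but target has '.' -> reject
  (2,3)=* (3,1)=* (4,2)=* (5,3)=. -> step gives (1,2)='*' but target has '.' -> reject
  (2,3)=* (3,1)=* (4,2)=* (5,3)=* -> step gives (1,2)='*' but target has '.' -> reject
Unique solution: (2,3)=dead, (3,1)=dead, (4,2)=dead, (5,3)=dead.
Check: live-neighbor counts of every cell in the completed generation 0:
02120
02120
02331
12111
13321
21100
Applying B3/S23 to generation 0 with these counts gives:
.....
.....
..**.
.....
.**..
.....
which matches the target exactly.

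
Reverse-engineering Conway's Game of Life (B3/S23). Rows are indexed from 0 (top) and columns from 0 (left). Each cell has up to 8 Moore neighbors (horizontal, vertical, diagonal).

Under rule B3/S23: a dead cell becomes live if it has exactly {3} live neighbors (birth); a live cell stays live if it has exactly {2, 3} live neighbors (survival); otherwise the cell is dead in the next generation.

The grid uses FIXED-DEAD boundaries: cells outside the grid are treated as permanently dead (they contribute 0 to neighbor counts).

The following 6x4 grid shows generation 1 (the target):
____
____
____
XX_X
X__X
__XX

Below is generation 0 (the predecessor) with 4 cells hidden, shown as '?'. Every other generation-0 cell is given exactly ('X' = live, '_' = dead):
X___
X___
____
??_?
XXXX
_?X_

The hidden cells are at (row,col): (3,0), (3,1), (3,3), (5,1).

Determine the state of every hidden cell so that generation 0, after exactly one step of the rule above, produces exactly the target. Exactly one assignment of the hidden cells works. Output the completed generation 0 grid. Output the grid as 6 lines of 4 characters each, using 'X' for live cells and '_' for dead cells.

Answer: X___
X___
____
_X_X
XXXX
__X_

Derivation:
Hidden generation-0 cells (in order): (3,0), (3,1), (3,3), (5,1).
A hidden cell only influences target cells in its own 3x3 neighborhood. Try each of the 2^4 = 16 assignments, step the completed generation 0 forward once under B3/S23, and compare with the target:
  (3,0)=_ (3,1)=_ (3,3)=_ (5,1)=_ -> step gives (3,0)='_' but target has 'X' -> reject
  (3,0)=_ (3,1)=_ (3,3)=_ (5,1)=X -> step gives (3,0)='_' but target has 'X' -> reject
  (3,0)=_ (3,1)=_ (3,3)=X (5,1)=_ -> step gives (3,0)='_' but target has 'X' -> reject
  (3,0)=_ (3,1)=_ (3,3)=X (5,1)=X -> step gives (3,0)='_' but target has 'X' -> reject
  (3,0)=_ (3,1)=X (3,3)=_ (5,1)=_ -> step gives (3,3)='_' but target has 'X' -> reject
  (3,0)=_ (3,1)=X (3,3)=_ (5,1)=X -> step gives (3,3)='_' but target has 'X' -> reject
  (3,0)=_ (3,1)=X (3,3)=X (5,1)=_ -> step reproduces the target at every cell -> ACCEPT
  (3,0)=_ (3,1)=X (3,3)=X (5,1)=X -> step gives (5,0)='X' but target has '_' -> reject
  (3,0)=X (3,1)=_ (3,3)=_ (5,1)=_ -> step gives (3,1)='_' but target has 'X' -> reject
  (3,0)=X (3,1)=_ (3,3)=_ (5,1)=X -> step gives (3,1)='_' but target has 'X' -> reject
  (3,0)=X (3,1)=_ (3,3)=X (5,1)=_ -> step gives (3,1)='_' but target has 'X' -> reject
  (3,0)=X (3,1)=_ (3,3)=X (5,1)=X -> step gives (3,1)='_' but target has 'X' -> reject
  (3,0)=X (3,1)=X (3,3)=_ (5,1)=_ -> step gives (2,0)='X' but target has '_' -> reject
  (3,0)=X (3,1)=X (3,3)=_ (5,1)=X -> step gives (2,0)='X' but target has '_' -> reject
  (3,0)=X (3,1)=X (3,3)=X (5,1)=_ -> step gives (2,0)='X' but target has '_' -> reject
  (3,0)=X (3,1)=X (3,3)=X (5,1)=X -> step gives (2,0)='X' but target has '_' -> reject
Unique solution: (3,0)=dead, (3,1)=live, (3,3)=live, (5,1)=dead.
Check: live-neighbor counts of every cell in the completed generation 0:
1200
1200
2221
3352
2453
2433
Applying B3/S23 to generation 0 with these counts gives:
____
____
____
XX_X
X__X
__XX
which matches the target exactly.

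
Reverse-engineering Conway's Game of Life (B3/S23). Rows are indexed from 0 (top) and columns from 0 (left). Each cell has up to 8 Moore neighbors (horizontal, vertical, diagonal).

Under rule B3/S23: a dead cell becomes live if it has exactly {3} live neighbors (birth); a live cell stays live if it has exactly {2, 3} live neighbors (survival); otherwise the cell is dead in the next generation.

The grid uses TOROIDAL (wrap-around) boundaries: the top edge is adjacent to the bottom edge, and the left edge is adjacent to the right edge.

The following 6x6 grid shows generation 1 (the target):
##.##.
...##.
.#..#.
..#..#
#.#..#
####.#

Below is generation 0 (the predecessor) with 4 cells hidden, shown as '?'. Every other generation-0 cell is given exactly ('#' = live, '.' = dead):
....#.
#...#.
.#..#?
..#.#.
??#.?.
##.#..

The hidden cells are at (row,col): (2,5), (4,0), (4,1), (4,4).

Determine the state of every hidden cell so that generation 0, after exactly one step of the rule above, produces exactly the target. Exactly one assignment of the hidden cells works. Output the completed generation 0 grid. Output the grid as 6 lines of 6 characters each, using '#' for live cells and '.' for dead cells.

Hidden generation-0 cells (in order): (2,5), (4,0), (4,1), (4,4).
A hidden cell only influences target cells in its own 3x3 neighborhood. Try each of the 2^4 = 16 assignments, step the completed generation 0 forward once under B3/S23, and compare with the target:
  (2,5)=. (4,0)=. (4,1)=. (4,4)=. -> step gives (3,1)='#' but target has '.' -> reject
  (2,5)=. (4,0)=. (4,1)=. (4,4)=# -> step gives (3,1)='#' but target has '.' -> reject
  (2,5)=. (4,0)=. (4,1)=# (4,4)=. -> step gives (3,5)='.' but target has '#' -> reject
  (2,5)=. (4,0)=. (4,1)=# (4,4)=# -> step gives (3,4)='#' but target has '.' -> reject
  (2,5)=. (4,0)=# (4,1)=. (4,4)=. -> step reproduces the target at every cell -> ACCEPT
  (2,5)=. (4,0)=# (4,1)=. (4,4)=# -> step gives (3,4)='#' but target has '.' -> reject
  (2,5)=. (4,0)=# (4,1)=# (4,4)=. -> step gives (3,0)='#' but target has '.' -> reject
  (2,5)=. (4,0)=# (4,1)=# (4,4)=# -> step gives (3,0)='#' but target has '.' -> reject
  (2,5)=# (4,0)=. (4,1)=. (4,4)=. -> step gives (1,0)='#' but target has '.' -> reject
  (2,5)=# (4,0)=. (4,1)=. (4,4)=# -> step gives (1,0)='#' but target has '.' -> reject
  (2,5)=# (4,0)=. (4,1)=# (4,4)=. -> step gives (1,0)='#' but target has '.' -> reject
  (2,5)=# (4,0)=. (4,1)=# (4,4)=# -> step gives (1,0)='#' but target has '.' -> reject
  (2,5)=# (4,0)=# (4,1)=. (4,4)=. -> step gives (1,0)='#' but target has '.' -> reject
  (2,5)=# (4,0)=# (4,1)=. (4,4)=# -> step gives (1,0)='#' but target has '.' -> reject
  (2,5)=# (4,0)=# (4,1)=# (4,4)=. -> step gives (1,0)='#' but target has '.' -> reject
  (2,5)=# (4,0)=# (4,1)=# (4,4)=# -> step gives (1,0)='#' but target has '.' -> reject
Unique solution: (2,5)=dead, (4,0)=live, (4,1)=dead, (4,4)=dead.
Check: live-neighbor counts of every cell in the completed generation 0:
332324
121324
222424
242413
253423
233223
Applying B3/S23 to generation 0 with these counts gives:
##.##.
...##.
.#..#.
..#..#
#.#..#
####.#
which matches the target exactly.

Answer: ....#.
#...#.
.#..#.
..#.#.
#.#...
##.#..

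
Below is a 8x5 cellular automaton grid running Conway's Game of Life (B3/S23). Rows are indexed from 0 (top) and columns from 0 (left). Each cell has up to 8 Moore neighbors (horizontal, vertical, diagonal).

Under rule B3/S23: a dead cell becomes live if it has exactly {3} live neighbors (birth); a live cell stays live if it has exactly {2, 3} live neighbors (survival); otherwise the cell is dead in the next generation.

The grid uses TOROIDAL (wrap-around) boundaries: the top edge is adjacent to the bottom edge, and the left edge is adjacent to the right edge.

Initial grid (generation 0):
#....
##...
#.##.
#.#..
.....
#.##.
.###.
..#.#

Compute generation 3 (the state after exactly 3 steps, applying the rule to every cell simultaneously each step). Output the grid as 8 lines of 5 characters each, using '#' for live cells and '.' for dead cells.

Simulating step by step:
Generation 0 (given above): 16 live cells
Generation 1: 19 live cells
#...#
#.#..
#.##.
..###
..###
...##
#....
#.#.#
Generation 2: 10 live cells
.....
#.#..
#....
#....
#....
#.#..
##...
...#.
Generation 3: 14 live cells
(generation 3 grid is the final answer)

Answer: .....
.#...
#...#
##..#
#...#
#...#
###.#
.....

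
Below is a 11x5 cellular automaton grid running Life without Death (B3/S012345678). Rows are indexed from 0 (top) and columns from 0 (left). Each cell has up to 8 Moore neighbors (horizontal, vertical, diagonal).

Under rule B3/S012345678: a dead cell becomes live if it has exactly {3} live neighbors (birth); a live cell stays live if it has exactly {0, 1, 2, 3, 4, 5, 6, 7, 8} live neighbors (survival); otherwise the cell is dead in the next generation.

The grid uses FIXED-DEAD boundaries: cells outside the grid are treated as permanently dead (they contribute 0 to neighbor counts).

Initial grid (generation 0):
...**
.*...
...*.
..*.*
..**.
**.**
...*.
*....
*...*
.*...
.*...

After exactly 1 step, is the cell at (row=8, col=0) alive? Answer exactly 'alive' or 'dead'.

Answer: alive

Derivation:
Simulating step by step:
Generation 0 (given above): 18 live cells
Generation 1: 28 live cells
...**
.****
..**.
..*.*
..**.
**.**
*****
*....
**..*
**...
.*...

Cell (8,0) at generation 1: 1 -> alive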